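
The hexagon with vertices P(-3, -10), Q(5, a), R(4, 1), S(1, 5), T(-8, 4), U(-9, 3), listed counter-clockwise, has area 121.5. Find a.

-2

The doubled signed area Σ (x_i y_{i+1} − x_{i+1} y_i) is linear in a.
With a=0 it equals 229; the coefficient of a is -7 (from the two edges through Q).
So -7·a + 229 = 2·121.5 = 243 ⇒ a = -2.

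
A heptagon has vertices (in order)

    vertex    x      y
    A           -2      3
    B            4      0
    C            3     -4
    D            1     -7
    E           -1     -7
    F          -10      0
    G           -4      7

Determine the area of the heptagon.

98.5

Σ = (-12) + (-16) + (-17) + (-14) + (-70) + (-70) + (2) = -197
Area = |Σ|/2 = 98.5.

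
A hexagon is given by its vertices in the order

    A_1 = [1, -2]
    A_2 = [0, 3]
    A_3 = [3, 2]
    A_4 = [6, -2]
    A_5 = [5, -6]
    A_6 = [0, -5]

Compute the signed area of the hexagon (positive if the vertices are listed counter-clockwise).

A_1→A_2: (1)(3) − (0)(-2) = 3
A_2→A_3: (0)(2) − (3)(3) = -9
A_3→A_4: (3)(-2) − (6)(2) = -18
A_4→A_5: (6)(-6) − (5)(-2) = -26
A_5→A_6: (5)(-5) − (0)(-6) = -25
A_6→A_1: (0)(-2) − (1)(-5) = 5
Σ = -70
Signed area = Σ/2 = -35 (negative ⇒ clockwise traversal).

-35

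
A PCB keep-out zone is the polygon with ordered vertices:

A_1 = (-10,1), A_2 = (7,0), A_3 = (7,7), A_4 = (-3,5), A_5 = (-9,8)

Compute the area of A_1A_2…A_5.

Apply the shoelace formula: 2A = Σ (x_i·y_{i+1} − x_{i+1}·y_i), indices taken mod 5.
A_1→A_2: (-10)(0) − (7)(1) = -7
A_2→A_3: (7)(7) − (7)(0) = 49
A_3→A_4: (7)(5) − (-3)(7) = 56
A_4→A_5: (-3)(8) − (-9)(5) = 21
A_5→A_1: (-9)(1) − (-10)(8) = 71
Σ = 190
Area = |Σ|/2 = 95.

95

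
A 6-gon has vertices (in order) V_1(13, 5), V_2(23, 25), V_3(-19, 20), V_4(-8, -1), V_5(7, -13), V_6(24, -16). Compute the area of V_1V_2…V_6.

981.5

Σ = (210) + (935) + (179) + (111) + (200) + (328) = 1963
Area = |Σ|/2 = 981.5.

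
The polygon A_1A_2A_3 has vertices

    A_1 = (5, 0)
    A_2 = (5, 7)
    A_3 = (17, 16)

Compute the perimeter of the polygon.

|A_1A_2| = √((0)² + (7)²) = √49 = 7
|A_2A_3| = √((12)² + (9)²) = √225 = 15
|A_3A_1| = √((-12)² + (-16)²) = √400 = 20
Perimeter = 7 + 15 + 20 = 42.

42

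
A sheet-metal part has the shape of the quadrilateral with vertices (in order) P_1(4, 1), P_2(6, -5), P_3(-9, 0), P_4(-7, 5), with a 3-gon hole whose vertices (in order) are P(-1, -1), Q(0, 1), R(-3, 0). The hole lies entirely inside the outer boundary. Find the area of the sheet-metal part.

69

Outer boundary:
Apply the surveyor's formula: 2A = Σ (x_i·y_{i+1} − x_{i+1}·y_i), indices taken mod 4.
Σ = (-26) + (-45) + (-45) + (-27) = -143
Area = |Σ|/2 = 71.5.
Hole:
Apply the surveyor's formula: 2A = Σ (x_i·y_{i+1} − x_{i+1}·y_i), indices taken mod 3.
P→Q: (-1)(1) − (0)(-1) = -1
Q→R: (0)(0) − (-3)(1) = 3
R→P: (-3)(-1) − (-1)(0) = 3
Σ = 5
Area = |Σ|/2 = 2.5.
Net area = 71.5 − 2.5 = 69.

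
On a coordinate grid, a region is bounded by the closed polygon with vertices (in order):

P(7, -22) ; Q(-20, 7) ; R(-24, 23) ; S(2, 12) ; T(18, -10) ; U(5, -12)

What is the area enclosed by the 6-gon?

Apply the shoelace formula: 2A = Σ (x_i·y_{i+1} − x_{i+1}·y_i), indices taken mod 6.
Σ = (-391) + (-292) + (-334) + (-236) + (-166) + (-26) = -1445
Area = |Σ|/2 = 722.5.

722.5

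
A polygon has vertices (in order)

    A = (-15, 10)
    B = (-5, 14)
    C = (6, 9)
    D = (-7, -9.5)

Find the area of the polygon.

247.75

A→B: (-15)(14) − (-5)(10) = -160
B→C: (-5)(9) − (6)(14) = -129
C→D: (6)(-9.5) − (-7)(9) = 6
D→A: (-7)(10) − (-15)(-9.5) = -212.5
Σ = -495.5
Area = |Σ|/2 = 247.75.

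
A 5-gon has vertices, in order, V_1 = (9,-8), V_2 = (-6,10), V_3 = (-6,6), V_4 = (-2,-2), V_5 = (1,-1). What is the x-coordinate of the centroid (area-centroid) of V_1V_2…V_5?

Apply Gauss's area formula. First the cross-terms c_i = x_i·y_{i+1} − x_{i+1}·y_i:
  42, 24, 24, 4, 1  ⇒  2A = 95, A = 47.5.
Then Σ (x_i + x_{i+1})·c_i = -348, so x̄ = -348 / (6·47.5) = -116/95.

-116/95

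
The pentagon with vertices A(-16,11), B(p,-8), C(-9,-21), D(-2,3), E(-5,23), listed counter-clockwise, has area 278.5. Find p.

Write out the shoelace sum; only the two edges meeting at B involve p:
2·Area = [((-16)·(-8) − p·11) + (p·(-21) − (-9)·(-8))] + 213
       = -32·p + 269 = 557
⇒ p = -9.

-9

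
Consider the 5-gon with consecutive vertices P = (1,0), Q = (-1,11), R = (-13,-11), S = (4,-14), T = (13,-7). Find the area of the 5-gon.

Apply the shoelace formula: 2A = Σ (x_i·y_{i+1} − x_{i+1}·y_i), indices taken mod 5.
Σ = (11) + (154) + (226) + (154) + (7) = 552
Area = |Σ|/2 = 276.

276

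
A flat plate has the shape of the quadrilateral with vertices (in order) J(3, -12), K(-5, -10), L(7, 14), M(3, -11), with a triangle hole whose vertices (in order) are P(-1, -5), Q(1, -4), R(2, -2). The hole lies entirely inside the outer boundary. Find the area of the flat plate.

Outer boundary:
Apply the surveyor's formula: 2A = Σ (x_i·y_{i+1} − x_{i+1}·y_i), indices taken mod 4.
Σ = (-90) + (0) + (-119) + (-3) = -212
Area = |Σ|/2 = 106.
Hole:
Apply the surveyor's formula: 2A = Σ (x_i·y_{i+1} − x_{i+1}·y_i), indices taken mod 3.
Cross-terms: 9, 6, -12  ⇒  Σ = 3
Area = |Σ|/2 = 1.5.
Net area = 106 − 1.5 = 104.5.

104.5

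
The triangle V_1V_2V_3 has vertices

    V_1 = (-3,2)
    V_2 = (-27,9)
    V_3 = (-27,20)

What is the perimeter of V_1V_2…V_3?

66

|V_1V_2| = √((-24)² + (7)²) = √625 = 25
|V_2V_3| = √((0)² + (11)²) = √121 = 11
|V_3V_1| = √((24)² + (-18)²) = √900 = 30
Perimeter = 25 + 11 + 30 = 66.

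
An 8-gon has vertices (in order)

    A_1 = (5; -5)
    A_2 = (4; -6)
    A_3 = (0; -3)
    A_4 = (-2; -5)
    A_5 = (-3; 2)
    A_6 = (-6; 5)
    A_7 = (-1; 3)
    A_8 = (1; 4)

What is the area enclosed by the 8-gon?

Cross-terms: -10, -12, -6, -19, -3, -13, -7, -25  ⇒  Σ = -95
Area = |Σ|/2 = 47.5.

47.5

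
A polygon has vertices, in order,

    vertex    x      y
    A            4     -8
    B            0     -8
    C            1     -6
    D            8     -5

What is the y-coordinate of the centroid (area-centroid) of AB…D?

-499/75

Apply the shoelace formula. First the cross-terms c_i = x_i·y_{i+1} − x_{i+1}·y_i:
  -32, 8, 43, -44  ⇒  2A = -25, A = -12.5.
Then Σ (y_i + y_{i+1})·c_i = 499, so ȳ = 499 / (6·(-12.5)) = -499/75.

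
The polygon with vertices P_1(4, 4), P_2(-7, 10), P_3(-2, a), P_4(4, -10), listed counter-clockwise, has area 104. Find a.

-4

Write out the shoelace sum; only the two edges meeting at P_3 involve a:
2·Area = [((-7)·a − (-2)·10) + ((-2)·(-10) − 4·a)] + 124
       = -11·a + 164 = 208
⇒ a = -4.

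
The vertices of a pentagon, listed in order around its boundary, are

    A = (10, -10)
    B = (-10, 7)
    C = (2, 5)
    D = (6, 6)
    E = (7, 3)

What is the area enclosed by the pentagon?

118

A→B: (10)(7) − (-10)(-10) = -30
B→C: (-10)(5) − (2)(7) = -64
C→D: (2)(6) − (6)(5) = -18
D→E: (6)(3) − (7)(6) = -24
E→A: (7)(-10) − (10)(3) = -100
Σ = -236
Area = |Σ|/2 = 118.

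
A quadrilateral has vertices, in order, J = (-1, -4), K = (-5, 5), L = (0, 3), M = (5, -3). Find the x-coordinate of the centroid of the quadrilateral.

-29/117

Apply the shoelace (surveyor's) formula. First the cross-terms c_i = x_i·y_{i+1} − x_{i+1}·y_i:
  -25, -15, -15, -23  ⇒  2A = -78, A = -39.
Then Σ (x_i + x_{i+1})·c_i = 58, so x̄ = 58 / (6·(-39)) = -29/117.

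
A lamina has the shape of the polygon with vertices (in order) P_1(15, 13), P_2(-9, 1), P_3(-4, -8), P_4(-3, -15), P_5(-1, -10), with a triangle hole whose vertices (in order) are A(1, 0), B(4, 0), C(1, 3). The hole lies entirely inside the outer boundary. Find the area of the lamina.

Outer boundary:
Apply the shoelace (surveyor's) formula: 2A = Σ (x_i·y_{i+1} − x_{i+1}·y_i), indices taken mod 5.
Σ = (132) + (76) + (36) + (15) + (137) = 396
Area = |Σ|/2 = 198.
Hole:
Apply the surveyor's formula: 2A = Σ (x_i·y_{i+1} − x_{i+1}·y_i), indices taken mod 3.
Σ = (0) + (12) + (-3) = 9
Area = |Σ|/2 = 4.5.
Net area = 198 − 4.5 = 193.5.

193.5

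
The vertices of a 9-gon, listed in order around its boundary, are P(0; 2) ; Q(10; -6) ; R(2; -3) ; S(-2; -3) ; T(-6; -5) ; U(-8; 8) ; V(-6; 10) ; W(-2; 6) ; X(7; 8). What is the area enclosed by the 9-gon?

Apply the shoelace (surveyor's) formula: 2A = Σ (x_i·y_{i+1} − x_{i+1}·y_i), indices taken mod 9.
Σ = (-20) + (-18) + (-12) + (-8) + (-88) + (-32) + (-16) + (-58) + (14) = -238
Area = |Σ|/2 = 119.

119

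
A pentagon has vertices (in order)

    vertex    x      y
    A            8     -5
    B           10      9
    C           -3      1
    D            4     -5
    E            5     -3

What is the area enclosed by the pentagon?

Σ = (122) + (37) + (11) + (13) + (-1) = 182
Area = |Σ|/2 = 91.

91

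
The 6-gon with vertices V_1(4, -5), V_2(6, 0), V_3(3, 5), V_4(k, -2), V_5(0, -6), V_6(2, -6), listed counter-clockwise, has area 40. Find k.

Write out the shoelace sum; only the two edges meeting at V_4 involve k:
2·Area = [(3·(-2) − k·5) + (k·(-6) − 0·(-2))] + 86
       = -11·k + 80 = 80
⇒ k = 0.

0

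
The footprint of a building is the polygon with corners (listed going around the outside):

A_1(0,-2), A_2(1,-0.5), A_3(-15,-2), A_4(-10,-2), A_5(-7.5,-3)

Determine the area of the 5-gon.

16.25

Apply the shoelace formula: 2A = Σ (x_i·y_{i+1} − x_{i+1}·y_i), indices taken mod 5.
A_1→A_2: (0)(-0.5) − (1)(-2) = 2
A_2→A_3: (1)(-2) − (-15)(-0.5) = -9.5
A_3→A_4: (-15)(-2) − (-10)(-2) = 10
A_4→A_5: (-10)(-3) − (-7.5)(-2) = 15
A_5→A_1: (-7.5)(-2) − (0)(-3) = 15
Σ = 32.5
Area = |Σ|/2 = 16.25.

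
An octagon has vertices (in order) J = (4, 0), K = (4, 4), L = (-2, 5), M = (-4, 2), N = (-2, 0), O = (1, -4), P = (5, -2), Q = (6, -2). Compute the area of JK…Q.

50

Apply Gauss's area formula: 2A = Σ (x_i·y_{i+1} − x_{i+1}·y_i), indices taken mod 8.
Cross-terms: 16, 28, 16, 4, 8, 18, 2, 8  ⇒  Σ = 100
Area = |Σ|/2 = 50.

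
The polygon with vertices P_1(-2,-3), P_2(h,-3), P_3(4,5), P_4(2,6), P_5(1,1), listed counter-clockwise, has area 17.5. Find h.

The doubled signed area Σ (x_i y_{i+1} − x_{i+1} y_i) is linear in h.
With h=0 it equals 27; the coefficient of h is 8 (from the two edges through P_2).
So 8·h + 27 = 2·17.5 = 35 ⇒ h = 1.

1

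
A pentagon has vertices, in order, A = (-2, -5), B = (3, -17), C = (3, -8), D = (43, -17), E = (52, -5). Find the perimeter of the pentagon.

|AB| = √((5)² + (-12)²) = √169 = 13
|BC| = √((0)² + (9)²) = √81 = 9
|CD| = √((40)² + (-9)²) = √1681 = 41
|DE| = √((9)² + (12)²) = √225 = 15
|EA| = √((-54)² + (0)²) = √2916 = 54
Perimeter = 13 + 9 + 41 + 15 + 54 = 132.

132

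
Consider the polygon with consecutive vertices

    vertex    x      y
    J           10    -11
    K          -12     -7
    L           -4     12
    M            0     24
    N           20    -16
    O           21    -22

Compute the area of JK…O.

Apply the surveyor's formula: 2A = Σ (x_i·y_{i+1} − x_{i+1}·y_i), indices taken mod 6.
Cross-terms: -202, -172, -96, -480, -104, -11  ⇒  Σ = -1065
Area = |Σ|/2 = 532.5.

532.5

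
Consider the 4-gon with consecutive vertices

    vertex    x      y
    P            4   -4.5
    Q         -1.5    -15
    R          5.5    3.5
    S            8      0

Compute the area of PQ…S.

26.75

Apply the surveyor's formula: 2A = Σ (x_i·y_{i+1} − x_{i+1}·y_i), indices taken mod 4.
P→Q: (4)(-15) − (-1.5)(-4.5) = -66.75
Q→R: (-1.5)(3.5) − (5.5)(-15) = 77.25
R→S: (5.5)(0) − (8)(3.5) = -28
S→P: (8)(-4.5) − (4)(0) = -36
Σ = -53.5
Area = |Σ|/2 = 26.75.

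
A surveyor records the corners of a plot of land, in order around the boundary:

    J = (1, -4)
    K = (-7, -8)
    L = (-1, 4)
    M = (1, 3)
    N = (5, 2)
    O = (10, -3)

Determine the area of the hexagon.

82

Σ = (-36) + (-36) + (-7) + (-13) + (-35) + (-37) = -164
Area = |Σ|/2 = 82.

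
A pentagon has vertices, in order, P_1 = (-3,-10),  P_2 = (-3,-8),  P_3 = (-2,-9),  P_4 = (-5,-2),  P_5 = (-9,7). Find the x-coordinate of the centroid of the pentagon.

Apply Gauss's area formula. First the cross-terms c_i = x_i·y_{i+1} − x_{i+1}·y_i:
  -6, 11, -41, -53, 111  ⇒  2A = 22, A = 11.
Then Σ (x_i + x_{i+1})·c_i = -322, so x̄ = -322 / (6·11) = -161/33.

-161/33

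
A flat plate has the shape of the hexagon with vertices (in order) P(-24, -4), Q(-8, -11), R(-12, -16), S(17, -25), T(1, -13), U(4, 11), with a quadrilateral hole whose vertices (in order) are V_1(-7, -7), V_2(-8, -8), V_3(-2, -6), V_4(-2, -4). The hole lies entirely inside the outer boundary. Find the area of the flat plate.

Outer boundary:
Apply the shoelace formula: 2A = Σ (x_i·y_{i+1} − x_{i+1}·y_i), indices taken mod 6.
Σ = (232) + (-4) + (572) + (-196) + (63) + (248) = 915
Area = |Σ|/2 = 457.5.
Hole:
Σ = (0) + (32) + (-4) + (-14) = 14
Area = |Σ|/2 = 7.
Net area = 457.5 − 7 = 450.5.

450.5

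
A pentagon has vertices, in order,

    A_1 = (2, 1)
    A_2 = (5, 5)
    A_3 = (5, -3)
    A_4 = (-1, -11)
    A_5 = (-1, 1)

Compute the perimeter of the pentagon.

38

|A_1A_2| = √((3)² + (4)²) = √25 = 5
|A_2A_3| = √((0)² + (-8)²) = √64 = 8
|A_3A_4| = √((-6)² + (-8)²) = √100 = 10
|A_4A_5| = √((0)² + (12)²) = √144 = 12
|A_5A_1| = √((3)² + (0)²) = √9 = 3
Perimeter = 5 + 8 + 10 + 12 + 3 = 38.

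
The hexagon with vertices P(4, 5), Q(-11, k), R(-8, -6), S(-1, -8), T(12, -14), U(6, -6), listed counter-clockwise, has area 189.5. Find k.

Write out the shoelace sum; only the two edges meeting at Q involve k:
2·Area = [(4·k − (-11)·5) + ((-11)·(-6) − (-8)·k)] + 234
       = 12·k + 355 = 379
⇒ k = 2.

2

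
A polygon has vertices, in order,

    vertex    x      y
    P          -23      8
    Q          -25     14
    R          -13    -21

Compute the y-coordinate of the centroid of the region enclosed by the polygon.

Apply the shoelace formula. First the cross-terms c_i = x_i·y_{i+1} − x_{i+1}·y_i:
  -122, 707, -587  ⇒  2A = -2, A = -1.
Then Σ (y_i + y_{i+1})·c_i = -2, so ȳ = -2 / (6·(-1)) = 1/3.

1/3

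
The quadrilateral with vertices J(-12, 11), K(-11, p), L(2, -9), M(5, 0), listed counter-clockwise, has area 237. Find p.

-11

Write out the shoelace sum; only the two edges meeting at K involve p:
2·Area = [((-12)·p − (-11)·11) + ((-11)·(-9) − 2·p)] + 100
       = -14·p + 320 = 474
⇒ p = -11.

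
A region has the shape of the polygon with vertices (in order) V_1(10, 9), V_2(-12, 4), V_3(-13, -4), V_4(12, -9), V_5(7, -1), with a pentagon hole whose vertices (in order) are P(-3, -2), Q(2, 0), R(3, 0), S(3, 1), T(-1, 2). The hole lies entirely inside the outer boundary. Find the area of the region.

257.5

Outer boundary:
Apply the shoelace formula: 2A = Σ (x_i·y_{i+1} − x_{i+1}·y_i), indices taken mod 5.
Σ = (148) + (100) + (165) + (51) + (73) = 537
Area = |Σ|/2 = 268.5.
Hole:
Apply Gauss's area formula: 2A = Σ (x_i·y_{i+1} − x_{i+1}·y_i), indices taken mod 5.
Σ = (4) + (0) + (3) + (7) + (8) = 22
Area = |Σ|/2 = 11.
Net area = 268.5 − 11 = 257.5.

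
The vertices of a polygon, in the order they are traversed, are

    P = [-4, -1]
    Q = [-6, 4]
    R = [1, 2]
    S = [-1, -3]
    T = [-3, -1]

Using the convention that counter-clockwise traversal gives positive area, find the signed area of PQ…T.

Apply the shoelace formula: 2A = Σ (x_i·y_{i+1} − x_{i+1}·y_i), indices taken mod 5.
P→Q: (-4)(4) − (-6)(-1) = -22
Q→R: (-6)(2) − (1)(4) = -16
R→S: (1)(-3) − (-1)(2) = -1
S→T: (-1)(-1) − (-3)(-3) = -8
T→P: (-3)(-1) − (-4)(-1) = -1
Σ = -48
Signed area = Σ/2 = -24 (negative ⇒ clockwise traversal).

-24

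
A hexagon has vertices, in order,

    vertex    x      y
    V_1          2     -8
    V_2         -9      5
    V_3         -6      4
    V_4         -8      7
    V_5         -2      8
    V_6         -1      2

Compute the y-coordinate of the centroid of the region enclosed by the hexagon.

Apply the shoelace (surveyor's) formula. First the cross-terms c_i = x_i·y_{i+1} − x_{i+1}·y_i:
  -62, -6, -10, -50, 4, 4  ⇒  2A = -120, A = -60.
Then Σ (y_i + y_{i+1})·c_i = -712, so ȳ = -712 / (6·(-60)) = 89/45.

89/45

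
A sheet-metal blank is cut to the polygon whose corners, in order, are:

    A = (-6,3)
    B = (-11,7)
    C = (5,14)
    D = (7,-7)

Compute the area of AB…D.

176

A→B: (-6)(7) − (-11)(3) = -9
B→C: (-11)(14) − (5)(7) = -189
C→D: (5)(-7) − (7)(14) = -133
D→A: (7)(3) − (-6)(-7) = -21
Σ = -352
Area = |Σ|/2 = 176.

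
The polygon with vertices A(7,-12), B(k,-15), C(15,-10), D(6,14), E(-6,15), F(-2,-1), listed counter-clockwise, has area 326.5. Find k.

Write out the shoelace sum; only the two edges meeting at B involve k:
2·Area = [(7·(-15) − k·(-12)) + (k·(-10) − 15·(-15))] + 511
       = 2·k + 631 = 653
⇒ k = 11.

11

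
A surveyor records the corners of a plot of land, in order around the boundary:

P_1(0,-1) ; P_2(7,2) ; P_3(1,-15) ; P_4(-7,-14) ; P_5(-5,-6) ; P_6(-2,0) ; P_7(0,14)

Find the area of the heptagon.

143.5

P_1→P_2: (0)(2) − (7)(-1) = 7
P_2→P_3: (7)(-15) − (1)(2) = -107
P_3→P_4: (1)(-14) − (-7)(-15) = -119
P_4→P_5: (-7)(-6) − (-5)(-14) = -28
P_5→P_6: (-5)(0) − (-2)(-6) = -12
P_6→P_7: (-2)(14) − (0)(0) = -28
P_7→P_1: (0)(-1) − (0)(14) = 0
Σ = -287
Area = |Σ|/2 = 143.5.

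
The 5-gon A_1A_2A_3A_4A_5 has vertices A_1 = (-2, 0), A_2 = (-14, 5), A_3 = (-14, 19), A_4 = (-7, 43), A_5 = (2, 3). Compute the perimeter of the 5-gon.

98

|A_1A_2| = √((-12)² + (5)²) = √169 = 13
|A_2A_3| = √((0)² + (14)²) = √196 = 14
|A_3A_4| = √((7)² + (24)²) = √625 = 25
|A_4A_5| = √((9)² + (-40)²) = √1681 = 41
|A_5A_1| = √((-4)² + (-3)²) = √25 = 5
Perimeter = 13 + 14 + 25 + 41 + 5 = 98.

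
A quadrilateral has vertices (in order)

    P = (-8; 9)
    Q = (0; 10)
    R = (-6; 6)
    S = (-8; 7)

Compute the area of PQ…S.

15

Σ = (-80) + (60) + (6) + (-16) = -30
Area = |Σ|/2 = 15.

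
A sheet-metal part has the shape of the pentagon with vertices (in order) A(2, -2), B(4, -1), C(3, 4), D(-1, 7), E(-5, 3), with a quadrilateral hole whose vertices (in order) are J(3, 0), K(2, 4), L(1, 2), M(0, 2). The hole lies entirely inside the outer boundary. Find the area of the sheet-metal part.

Outer boundary:
Apply Gauss's area formula: 2A = Σ (x_i·y_{i+1} − x_{i+1}·y_i), indices taken mod 5.
Σ = (6) + (19) + (25) + (32) + (4) = 86
Area = |Σ|/2 = 43.
Hole:
Apply the surveyor's formula: 2A = Σ (x_i·y_{i+1} − x_{i+1}·y_i), indices taken mod 4.
Σ = (12) + (0) + (2) + (-6) = 8
Area = |Σ|/2 = 4.
Net area = 43 − 4 = 39.

39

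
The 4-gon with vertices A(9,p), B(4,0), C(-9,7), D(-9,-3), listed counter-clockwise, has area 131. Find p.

-9

Write out the shoelace sum; only the two edges meeting at A involve p:
2·Area = [((-9)·p − 9·(-3)) + (9·0 − 4·p)] + 118
       = -13·p + 145 = 262
⇒ p = -9.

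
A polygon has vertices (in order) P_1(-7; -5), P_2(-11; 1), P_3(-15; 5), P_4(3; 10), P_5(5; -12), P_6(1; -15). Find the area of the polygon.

263

Σ = (-62) + (-40) + (-165) + (-86) + (-63) + (-110) = -526
Area = |Σ|/2 = 263.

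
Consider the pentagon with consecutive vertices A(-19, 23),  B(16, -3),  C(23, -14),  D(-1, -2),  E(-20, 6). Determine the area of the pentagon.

459

Cross-terms: -311, -155, -60, -46, -346  ⇒  Σ = -918
Area = |Σ|/2 = 459.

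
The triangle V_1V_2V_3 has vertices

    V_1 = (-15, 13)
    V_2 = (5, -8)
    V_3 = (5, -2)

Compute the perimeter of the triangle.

|V_1V_2| = √((20)² + (-21)²) = √841 = 29
|V_2V_3| = √((0)² + (6)²) = √36 = 6
|V_3V_1| = √((-20)² + (15)²) = √625 = 25
Perimeter = 29 + 6 + 25 = 60.

60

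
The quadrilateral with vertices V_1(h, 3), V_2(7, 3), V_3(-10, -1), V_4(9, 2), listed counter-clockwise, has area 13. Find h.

8

Write out the shoelace sum; only the two edges meeting at V_1 involve h:
2·Area = [(9·3 − h·2) + (h·3 − 7·3)] + 12
       = 1·h + 18 = 26
⇒ h = 8.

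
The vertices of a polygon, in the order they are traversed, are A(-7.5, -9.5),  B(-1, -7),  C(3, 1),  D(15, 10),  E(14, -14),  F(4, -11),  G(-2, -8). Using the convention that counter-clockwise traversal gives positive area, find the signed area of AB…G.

Apply the shoelace (surveyor's) formula: 2A = Σ (x_i·y_{i+1} − x_{i+1}·y_i), indices taken mod 7.
Σ = (43) + (20) + (15) + (-350) + (-98) + (-54) + (-41) = -465
Signed area = Σ/2 = -232.5 (negative ⇒ clockwise traversal).

-232.5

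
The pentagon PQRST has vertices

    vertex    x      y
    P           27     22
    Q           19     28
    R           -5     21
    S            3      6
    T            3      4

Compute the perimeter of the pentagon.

84

|PQ| = √((-8)² + (6)²) = √100 = 10
|QR| = √((-24)² + (-7)²) = √625 = 25
|RS| = √((8)² + (-15)²) = √289 = 17
|ST| = √((0)² + (-2)²) = √4 = 2
|TP| = √((24)² + (18)²) = √900 = 30
Perimeter = 10 + 25 + 17 + 2 + 30 = 84.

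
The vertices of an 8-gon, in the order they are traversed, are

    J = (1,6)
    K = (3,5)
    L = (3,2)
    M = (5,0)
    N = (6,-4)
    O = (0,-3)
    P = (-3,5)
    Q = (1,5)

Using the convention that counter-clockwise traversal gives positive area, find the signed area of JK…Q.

J→K: (1)(5) − (3)(6) = -13
K→L: (3)(2) − (3)(5) = -9
L→M: (3)(0) − (5)(2) = -10
M→N: (5)(-4) − (6)(0) = -20
N→O: (6)(-3) − (0)(-4) = -18
O→P: (0)(5) − (-3)(-3) = -9
P→Q: (-3)(5) − (1)(5) = -20
Q→J: (1)(6) − (1)(5) = 1
Σ = -98
Signed area = Σ/2 = -49 (negative ⇒ clockwise traversal).

-49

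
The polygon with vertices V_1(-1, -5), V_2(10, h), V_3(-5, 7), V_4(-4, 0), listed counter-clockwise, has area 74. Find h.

The doubled signed area Σ (x_i y_{i+1} − x_{i+1} y_i) is linear in h.
With h=0 it equals 168; the coefficient of h is 4 (from the two edges through V_2).
So 4·h + 168 = 2·74 = 148 ⇒ h = -5.

-5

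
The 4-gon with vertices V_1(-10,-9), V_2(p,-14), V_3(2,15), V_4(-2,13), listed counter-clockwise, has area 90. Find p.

The doubled signed area Σ (x_i y_{i+1} − x_{i+1} y_i) is linear in p.
With p=0 it equals 372; the coefficient of p is 24 (from the two edges through V_2).
So 24·p + 372 = 2·90 = 180 ⇒ p = -8.

-8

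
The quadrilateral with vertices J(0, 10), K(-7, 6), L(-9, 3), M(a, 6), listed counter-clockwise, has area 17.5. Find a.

The doubled signed area Σ (x_i y_{i+1} − x_{i+1} y_i) is linear in a.
With a=0 it equals 49; the coefficient of a is 7 (from the two edges through M).
So 7·a + 49 = 2·17.5 = 35 ⇒ a = -2.

-2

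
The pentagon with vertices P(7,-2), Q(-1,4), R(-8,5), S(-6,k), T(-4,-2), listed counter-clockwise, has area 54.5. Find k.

Write out the shoelace sum; only the two edges meeting at S involve k:
2·Area = [((-8)·k − (-6)·5) + ((-6)·(-2) − (-4)·k)] + 75
       = -4·k + 117 = 109
⇒ k = 2.

2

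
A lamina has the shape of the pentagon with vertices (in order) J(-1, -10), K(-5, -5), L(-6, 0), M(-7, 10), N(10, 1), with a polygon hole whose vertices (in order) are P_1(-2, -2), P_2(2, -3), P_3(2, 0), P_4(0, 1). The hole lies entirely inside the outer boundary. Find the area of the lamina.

Outer boundary:
Apply the surveyor's formula: 2A = Σ (x_i·y_{i+1} − x_{i+1}·y_i), indices taken mod 5.
Σ = (-45) + (-30) + (-60) + (-107) + (-99) = -341
Area = |Σ|/2 = 170.5.
Hole:
Apply the shoelace (surveyor's) formula: 2A = Σ (x_i·y_{i+1} − x_{i+1}·y_i), indices taken mod 4.
P_1→P_2: (-2)(-3) − (2)(-2) = 10
P_2→P_3: (2)(0) − (2)(-3) = 6
P_3→P_4: (2)(1) − (0)(0) = 2
P_4→P_1: (0)(-2) − (-2)(1) = 2
Σ = 20
Area = |Σ|/2 = 10.
Net area = 170.5 − 10 = 160.5.

160.5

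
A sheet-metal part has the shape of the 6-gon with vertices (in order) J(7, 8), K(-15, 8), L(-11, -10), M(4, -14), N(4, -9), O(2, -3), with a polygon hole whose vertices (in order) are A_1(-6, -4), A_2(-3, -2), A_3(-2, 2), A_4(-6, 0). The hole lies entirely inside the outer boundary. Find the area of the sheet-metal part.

322.5

Outer boundary:
Apply the surveyor's formula: 2A = Σ (x_i·y_{i+1} − x_{i+1}·y_i), indices taken mod 6.
Cross-terms: 176, 238, 194, 20, 6, 37  ⇒  Σ = 671
Area = |Σ|/2 = 335.5.
Hole:
Apply the shoelace formula: 2A = Σ (x_i·y_{i+1} − x_{i+1}·y_i), indices taken mod 4.
Cross-terms: 0, -10, 12, 24  ⇒  Σ = 26
Area = |Σ|/2 = 13.
Net area = 335.5 − 13 = 322.5.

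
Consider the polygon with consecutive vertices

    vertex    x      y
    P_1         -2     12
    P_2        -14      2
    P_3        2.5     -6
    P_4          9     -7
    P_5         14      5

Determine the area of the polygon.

Apply the shoelace formula: 2A = Σ (x_i·y_{i+1} − x_{i+1}·y_i), indices taken mod 5.
Σ = (164) + (79) + (36.5) + (143) + (178) = 600.5
Area = |Σ|/2 = 300.25.

300.25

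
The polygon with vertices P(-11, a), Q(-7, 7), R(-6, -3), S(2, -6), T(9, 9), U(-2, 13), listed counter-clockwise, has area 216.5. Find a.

11

Write out the shoelace sum; only the two edges meeting at P involve a:
2·Area = [((-2)·a − (-11)·13) + ((-11)·7 − (-7)·a)] + 312
       = 5·a + 378 = 433
⇒ a = 11.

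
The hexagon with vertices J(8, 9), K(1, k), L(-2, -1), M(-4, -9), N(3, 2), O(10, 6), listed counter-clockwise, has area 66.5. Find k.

The doubled signed area Σ (x_i y_{i+1} − x_{i+1} y_i) is linear in k.
With k=0 it equals 63; the coefficient of k is 10 (from the two edges through K).
So 10·k + 63 = 2·66.5 = 133 ⇒ k = 7.

7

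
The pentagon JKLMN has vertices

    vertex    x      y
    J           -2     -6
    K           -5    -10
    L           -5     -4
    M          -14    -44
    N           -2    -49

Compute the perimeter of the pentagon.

|JK| = √((-3)² + (-4)²) = √25 = 5
|KL| = √((0)² + (6)²) = √36 = 6
|LM| = √((-9)² + (-40)²) = √1681 = 41
|MN| = √((12)² + (-5)²) = √169 = 13
|NJ| = √((0)² + (43)²) = √1849 = 43
Perimeter = 5 + 6 + 41 + 13 + 43 = 108.

108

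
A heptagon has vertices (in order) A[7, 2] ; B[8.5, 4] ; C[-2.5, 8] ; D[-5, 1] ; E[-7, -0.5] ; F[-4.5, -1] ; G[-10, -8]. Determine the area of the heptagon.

Apply the surveyor's formula: 2A = Σ (x_i·y_{i+1} − x_{i+1}·y_i), indices taken mod 7.
Σ = (11) + (78) + (37.5) + (9.5) + (4.75) + (26) + (36) = 202.75
Area = |Σ|/2 = 101.375.

101.375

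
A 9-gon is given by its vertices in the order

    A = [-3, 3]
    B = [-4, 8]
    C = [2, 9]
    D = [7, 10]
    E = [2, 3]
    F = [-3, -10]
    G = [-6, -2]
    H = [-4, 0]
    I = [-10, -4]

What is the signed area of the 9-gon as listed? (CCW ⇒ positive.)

-102.5

Apply Gauss's area formula: 2A = Σ (x_i·y_{i+1} − x_{i+1}·y_i), indices taken mod 9.
Σ = (-12) + (-52) + (-43) + (1) + (-11) + (-54) + (-8) + (16) + (-42) = -205
Signed area = Σ/2 = -102.5 (negative ⇒ clockwise traversal).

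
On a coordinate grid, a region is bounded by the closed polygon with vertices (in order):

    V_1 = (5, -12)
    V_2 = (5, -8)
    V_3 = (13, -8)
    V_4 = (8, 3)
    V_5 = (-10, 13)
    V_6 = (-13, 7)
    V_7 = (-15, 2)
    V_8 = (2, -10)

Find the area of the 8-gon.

Apply Gauss's area formula: 2A = Σ (x_i·y_{i+1} − x_{i+1}·y_i), indices taken mod 8.
Cross-terms: 20, 64, 103, 134, 99, 79, 146, 26  ⇒  Σ = 671
Area = |Σ|/2 = 335.5.

335.5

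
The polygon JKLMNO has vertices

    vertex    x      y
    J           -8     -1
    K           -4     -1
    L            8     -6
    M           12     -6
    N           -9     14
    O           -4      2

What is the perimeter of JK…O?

|JK| = √((4)² + (0)²) = √16 = 4
|KL| = √((12)² + (-5)²) = √169 = 13
|LM| = √((4)² + (0)²) = √16 = 4
|MN| = √((-21)² + (20)²) = √841 = 29
|NO| = √((5)² + (-12)²) = √169 = 13
|OJ| = √((-4)² + (-3)²) = √25 = 5
Perimeter = 4 + 13 + 4 + 29 + 13 + 5 = 68.

68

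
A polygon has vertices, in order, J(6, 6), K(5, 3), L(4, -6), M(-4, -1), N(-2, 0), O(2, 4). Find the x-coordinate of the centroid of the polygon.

99/52

Apply the shoelace formula. First the cross-terms c_i = x_i·y_{i+1} − x_{i+1}·y_i:
  -12, -42, -28, -2, -8, -12  ⇒  2A = -104, A = -52.
Then Σ (x_i + x_{i+1})·c_i = -594, so x̄ = -594 / (6·(-52)) = 99/52.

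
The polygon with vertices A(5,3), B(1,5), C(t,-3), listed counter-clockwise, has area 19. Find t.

-2

The doubled signed area Σ (x_i y_{i+1} − x_{i+1} y_i) is linear in t.
With t=0 it equals 34; the coefficient of t is -2 (from the two edges through C).
So -2·t + 34 = 2·19 = 38 ⇒ t = -2.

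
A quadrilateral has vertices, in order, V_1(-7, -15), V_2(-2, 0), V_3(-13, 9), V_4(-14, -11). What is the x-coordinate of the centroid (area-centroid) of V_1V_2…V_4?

Apply the surveyor's formula. First the cross-terms c_i = x_i·y_{i+1} − x_{i+1}·y_i:
  -30, -18, 269, 133  ⇒  2A = 354, A = 177.
Then Σ (x_i + x_{i+1})·c_i = -9516, so x̄ = -9516 / (6·177) = -1586/177.

-1586/177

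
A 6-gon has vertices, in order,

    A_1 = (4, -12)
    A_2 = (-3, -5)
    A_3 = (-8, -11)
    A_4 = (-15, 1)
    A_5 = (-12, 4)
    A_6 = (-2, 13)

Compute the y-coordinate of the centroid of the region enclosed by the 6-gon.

Apply the shoelace (surveyor's) formula. First the cross-terms c_i = x_i·y_{i+1} − x_{i+1}·y_i:
  -56, -7, -173, -48, -148, -28  ⇒  2A = -460, A = -230.
Then Σ (y_i + y_{i+1})·c_i = 10, so ȳ = 10 / (6·(-230)) = -1/138.

-1/138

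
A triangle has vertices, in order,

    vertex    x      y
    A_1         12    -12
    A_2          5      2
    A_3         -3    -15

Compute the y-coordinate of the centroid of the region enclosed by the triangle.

Apply the surveyor's formula. First the cross-terms c_i = x_i·y_{i+1} − x_{i+1}·y_i:
  84, -69, 216  ⇒  2A = 231, A = 115.5.
Then Σ (y_i + y_{i+1})·c_i = -5775, so ȳ = -5775 / (6·115.5) = -25/3.

-25/3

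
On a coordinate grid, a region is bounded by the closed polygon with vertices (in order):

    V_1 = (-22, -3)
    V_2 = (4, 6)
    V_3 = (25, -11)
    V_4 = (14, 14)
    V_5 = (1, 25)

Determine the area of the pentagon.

536.5

Apply the shoelace formula: 2A = Σ (x_i·y_{i+1} − x_{i+1}·y_i), indices taken mod 5.
Σ = (-120) + (-194) + (504) + (336) + (547) = 1073
Area = |Σ|/2 = 536.5.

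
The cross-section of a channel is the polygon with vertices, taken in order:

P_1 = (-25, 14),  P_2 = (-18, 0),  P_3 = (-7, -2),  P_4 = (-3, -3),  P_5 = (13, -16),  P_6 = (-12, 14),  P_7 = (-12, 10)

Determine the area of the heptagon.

Apply the surveyor's formula: 2A = Σ (x_i·y_{i+1} − x_{i+1}·y_i), indices taken mod 7.
P_1→P_2: (-25)(0) − (-18)(14) = 252
P_2→P_3: (-18)(-2) − (-7)(0) = 36
P_3→P_4: (-7)(-3) − (-3)(-2) = 15
P_4→P_5: (-3)(-16) − (13)(-3) = 87
P_5→P_6: (13)(14) − (-12)(-16) = -10
P_6→P_7: (-12)(10) − (-12)(14) = 48
P_7→P_1: (-12)(14) − (-25)(10) = 82
Σ = 510
Area = |Σ|/2 = 255.

255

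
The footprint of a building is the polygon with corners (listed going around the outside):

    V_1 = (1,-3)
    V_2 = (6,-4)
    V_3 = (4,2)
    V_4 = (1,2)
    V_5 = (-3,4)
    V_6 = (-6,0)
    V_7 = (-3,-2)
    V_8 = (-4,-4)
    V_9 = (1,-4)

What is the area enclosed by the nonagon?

Apply Gauss's area formula: 2A = Σ (x_i·y_{i+1} − x_{i+1}·y_i), indices taken mod 9.
Σ = (14) + (28) + (6) + (10) + (24) + (12) + (4) + (20) + (1) = 119
Area = |Σ|/2 = 59.5.

59.5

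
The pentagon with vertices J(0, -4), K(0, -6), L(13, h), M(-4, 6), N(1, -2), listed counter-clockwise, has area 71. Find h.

-3

The doubled signed area Σ (x_i y_{i+1} − x_{i+1} y_i) is linear in h.
With h=0 it equals 154; the coefficient of h is 4 (from the two edges through L).
So 4·h + 154 = 2·71 = 142 ⇒ h = -3.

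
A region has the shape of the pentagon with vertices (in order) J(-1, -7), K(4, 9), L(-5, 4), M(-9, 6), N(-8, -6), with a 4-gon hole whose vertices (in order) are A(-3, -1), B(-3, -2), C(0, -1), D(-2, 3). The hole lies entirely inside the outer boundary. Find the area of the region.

111.5

Outer boundary:
Σ = (19) + (61) + (6) + (102) + (50) = 238
Area = |Σ|/2 = 119.
Hole:
Apply the shoelace formula: 2A = Σ (x_i·y_{i+1} − x_{i+1}·y_i), indices taken mod 4.
A→B: (-3)(-2) − (-3)(-1) = 3
B→C: (-3)(-1) − (0)(-2) = 3
C→D: (0)(3) − (-2)(-1) = -2
D→A: (-2)(-1) − (-3)(3) = 11
Σ = 15
Area = |Σ|/2 = 7.5.
Net area = 119 − 7.5 = 111.5.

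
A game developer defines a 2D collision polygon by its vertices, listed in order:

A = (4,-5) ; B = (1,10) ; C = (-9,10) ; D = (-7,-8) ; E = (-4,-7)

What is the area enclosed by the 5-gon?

176

Apply the surveyor's formula: 2A = Σ (x_i·y_{i+1} − x_{i+1}·y_i), indices taken mod 5.
A→B: (4)(10) − (1)(-5) = 45
B→C: (1)(10) − (-9)(10) = 100
C→D: (-9)(-8) − (-7)(10) = 142
D→E: (-7)(-7) − (-4)(-8) = 17
E→A: (-4)(-5) − (4)(-7) = 48
Σ = 352
Area = |Σ|/2 = 176.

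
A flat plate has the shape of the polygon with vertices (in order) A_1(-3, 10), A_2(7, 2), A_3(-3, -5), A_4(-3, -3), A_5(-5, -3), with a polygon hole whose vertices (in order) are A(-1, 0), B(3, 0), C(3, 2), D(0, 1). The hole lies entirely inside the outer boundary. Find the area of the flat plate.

83

Outer boundary:
Σ = (-76) + (-29) + (-6) + (-6) + (-59) = -176
Area = |Σ|/2 = 88.
Hole:
Apply the surveyor's formula: 2A = Σ (x_i·y_{i+1} − x_{i+1}·y_i), indices taken mod 4.
Cross-terms: 0, 6, 3, 1  ⇒  Σ = 10
Area = |Σ|/2 = 5.
Net area = 88 − 5 = 83.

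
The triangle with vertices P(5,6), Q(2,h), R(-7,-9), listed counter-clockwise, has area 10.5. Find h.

4

Write out the shoelace sum; only the two edges meeting at Q involve h:
2·Area = [(5·h − 2·6) + (2·(-9) − (-7)·h)] + 3
       = 12·h + -27 = 21
⇒ h = 4.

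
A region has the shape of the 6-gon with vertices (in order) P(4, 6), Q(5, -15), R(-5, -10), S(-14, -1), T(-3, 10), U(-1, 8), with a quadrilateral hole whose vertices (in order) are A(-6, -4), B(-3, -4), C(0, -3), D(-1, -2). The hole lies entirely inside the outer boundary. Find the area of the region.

267.5

Outer boundary:
Apply the shoelace formula: 2A = Σ (x_i·y_{i+1} − x_{i+1}·y_i), indices taken mod 6.
P→Q: (4)(-15) − (5)(6) = -90
Q→R: (5)(-10) − (-5)(-15) = -125
R→S: (-5)(-1) − (-14)(-10) = -135
S→T: (-14)(10) − (-3)(-1) = -143
T→U: (-3)(8) − (-1)(10) = -14
U→P: (-1)(6) − (4)(8) = -38
Σ = -545
Area = |Σ|/2 = 272.5.
Hole:
Apply the surveyor's formula: 2A = Σ (x_i·y_{i+1} − x_{i+1}·y_i), indices taken mod 4.
A→B: (-6)(-4) − (-3)(-4) = 12
B→C: (-3)(-3) − (0)(-4) = 9
C→D: (0)(-2) − (-1)(-3) = -3
D→A: (-1)(-4) − (-6)(-2) = -8
Σ = 10
Area = |Σ|/2 = 5.
Net area = 272.5 − 5 = 267.5.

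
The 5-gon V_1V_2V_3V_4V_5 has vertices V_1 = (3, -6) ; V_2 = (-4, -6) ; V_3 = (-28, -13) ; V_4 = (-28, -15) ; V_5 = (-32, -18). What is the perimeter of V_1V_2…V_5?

|V_1V_2| = √((-7)² + (0)²) = √49 = 7
|V_2V_3| = √((-24)² + (-7)²) = √625 = 25
|V_3V_4| = √((0)² + (-2)²) = √4 = 2
|V_4V_5| = √((-4)² + (-3)²) = √25 = 5
|V_5V_1| = √((35)² + (12)²) = √1369 = 37
Perimeter = 7 + 25 + 2 + 5 + 37 = 76.

76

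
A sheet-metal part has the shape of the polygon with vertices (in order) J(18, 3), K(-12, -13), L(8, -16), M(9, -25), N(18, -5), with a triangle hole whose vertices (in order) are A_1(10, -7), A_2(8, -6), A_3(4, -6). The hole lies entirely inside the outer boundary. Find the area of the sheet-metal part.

Outer boundary:
Σ = (-198) + (296) + (-56) + (405) + (144) = 591
Area = |Σ|/2 = 295.5.
Hole:
Cross-terms: -4, -24, 32  ⇒  Σ = 4
Area = |Σ|/2 = 2.
Net area = 295.5 − 2 = 293.5.

293.5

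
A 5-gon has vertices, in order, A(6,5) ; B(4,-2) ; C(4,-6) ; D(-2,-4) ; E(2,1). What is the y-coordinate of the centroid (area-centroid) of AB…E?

Apply the surveyor's formula. First the cross-terms c_i = x_i·y_{i+1} − x_{i+1}·y_i:
  -32, -16, -28, 6, 4  ⇒  2A = -66, A = -33.
Then Σ (y_i + y_{i+1})·c_i = 318, so ȳ = 318 / (6·(-33)) = -53/33.

-53/33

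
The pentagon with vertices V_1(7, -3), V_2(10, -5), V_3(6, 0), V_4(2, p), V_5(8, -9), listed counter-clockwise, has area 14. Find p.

Write out the shoelace sum; only the two edges meeting at V_4 involve p:
2·Area = [(6·p − 2·0) + (2·(-9) − 8·p)] + 64
       = -2·p + 46 = 28
⇒ p = 9.

9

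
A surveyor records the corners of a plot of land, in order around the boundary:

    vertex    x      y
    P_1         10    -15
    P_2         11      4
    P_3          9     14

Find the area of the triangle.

24

Cross-terms: 205, 118, -275  ⇒  Σ = 48
Area = |Σ|/2 = 24.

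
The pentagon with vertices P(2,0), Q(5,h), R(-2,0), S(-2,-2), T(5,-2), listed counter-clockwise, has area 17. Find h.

3

Write out the shoelace sum; only the two edges meeting at Q involve h:
2·Area = [(2·h − 5·0) + (5·0 − (-2)·h)] + 22
       = 4·h + 22 = 34
⇒ h = 3.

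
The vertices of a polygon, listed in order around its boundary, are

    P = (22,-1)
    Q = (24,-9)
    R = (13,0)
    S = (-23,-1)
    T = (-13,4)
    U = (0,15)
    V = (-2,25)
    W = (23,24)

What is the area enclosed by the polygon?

757

P→Q: (22)(-9) − (24)(-1) = -174
Q→R: (24)(0) − (13)(-9) = 117
R→S: (13)(-1) − (-23)(0) = -13
S→T: (-23)(4) − (-13)(-1) = -105
T→U: (-13)(15) − (0)(4) = -195
U→V: (0)(25) − (-2)(15) = 30
V→W: (-2)(24) − (23)(25) = -623
W→P: (23)(-1) − (22)(24) = -551
Σ = -1514
Area = |Σ|/2 = 757.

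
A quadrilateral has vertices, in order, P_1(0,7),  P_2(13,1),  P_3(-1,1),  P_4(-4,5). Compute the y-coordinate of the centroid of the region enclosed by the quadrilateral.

Apply the shoelace formula. First the cross-terms c_i = x_i·y_{i+1} − x_{i+1}·y_i:
  -91, 14, -1, -28  ⇒  2A = -106, A = -53.
Then Σ (y_i + y_{i+1})·c_i = -1042, so ȳ = -1042 / (6·(-53)) = 521/159.

521/159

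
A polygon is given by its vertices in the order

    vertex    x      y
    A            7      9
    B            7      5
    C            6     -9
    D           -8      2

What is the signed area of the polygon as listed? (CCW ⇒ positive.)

Apply the shoelace formula: 2A = Σ (x_i·y_{i+1} − x_{i+1}·y_i), indices taken mod 4.
Σ = (-28) + (-93) + (-60) + (-86) = -267
Signed area = Σ/2 = -133.5 (negative ⇒ clockwise traversal).

-133.5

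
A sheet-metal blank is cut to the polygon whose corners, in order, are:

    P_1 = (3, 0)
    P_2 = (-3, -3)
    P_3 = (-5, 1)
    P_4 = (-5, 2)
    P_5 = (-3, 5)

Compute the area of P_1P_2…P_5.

33

Apply the shoelace formula: 2A = Σ (x_i·y_{i+1} − x_{i+1}·y_i), indices taken mod 5.
Cross-terms: -9, -18, -5, -19, -15  ⇒  Σ = -66
Area = |Σ|/2 = 33.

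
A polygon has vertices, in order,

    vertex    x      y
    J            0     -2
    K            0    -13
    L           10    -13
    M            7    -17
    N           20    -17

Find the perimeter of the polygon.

|JK| = √((0)² + (-11)²) = √121 = 11
|KL| = √((10)² + (0)²) = √100 = 10
|LM| = √((-3)² + (-4)²) = √25 = 5
|MN| = √((13)² + (0)²) = √169 = 13
|NJ| = √((-20)² + (15)²) = √625 = 25
Perimeter = 11 + 10 + 5 + 13 + 25 = 64.

64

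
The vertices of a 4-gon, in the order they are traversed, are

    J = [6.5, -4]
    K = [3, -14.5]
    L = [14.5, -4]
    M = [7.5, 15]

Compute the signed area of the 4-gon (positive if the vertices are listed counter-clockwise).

J→K: (6.5)(-14.5) − (3)(-4) = -82.25
K→L: (3)(-4) − (14.5)(-14.5) = 198.25
L→M: (14.5)(15) − (7.5)(-4) = 247.5
M→J: (7.5)(-4) − (6.5)(15) = -127.5
Σ = 236
Signed area = Σ/2 = 118 (positive ⇒ counter-clockwise traversal).

118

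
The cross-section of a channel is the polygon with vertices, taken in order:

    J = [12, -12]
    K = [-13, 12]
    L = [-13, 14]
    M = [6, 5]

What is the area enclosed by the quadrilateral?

Apply the surveyor's formula: 2A = Σ (x_i·y_{i+1} − x_{i+1}·y_i), indices taken mod 4.
Σ = (-12) + (-26) + (-149) + (-132) = -319
Area = |Σ|/2 = 159.5.

159.5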